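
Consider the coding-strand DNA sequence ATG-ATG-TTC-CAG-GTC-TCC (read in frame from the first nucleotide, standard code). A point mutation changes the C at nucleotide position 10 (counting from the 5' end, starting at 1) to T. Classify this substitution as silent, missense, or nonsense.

nonsense

Position 10 falls in codon 4: CAG → Gln.
After the substitution the codon is TAG → Stop.
The new codon is a stop codon, so this is a nonsense mutation.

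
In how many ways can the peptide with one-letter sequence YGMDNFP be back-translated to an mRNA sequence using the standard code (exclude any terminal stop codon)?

Tyr: 2 codons.
Gly: 4 codons.
Met: 1 codon.
Asp: 2 codons.
Asn: 2 codons.
Phe: 2 codons.
Pro: 4 codons.
2 × 4 × 1 × 2 × 2 × 2 × 4 = 256.

256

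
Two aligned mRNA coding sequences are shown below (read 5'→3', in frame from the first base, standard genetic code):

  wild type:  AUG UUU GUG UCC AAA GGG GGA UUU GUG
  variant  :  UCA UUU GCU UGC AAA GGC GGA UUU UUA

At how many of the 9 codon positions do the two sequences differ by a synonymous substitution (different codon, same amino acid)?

Codon 1: AUG Met / UCA Ser — nonsynonymous.
Codon 2: UUU Phe / UUU Phe — identical.
Codon 3: GUG Val / GCU Ala — nonsynonymous.
Codon 4: UCC Ser / UGC Cys — nonsynonymous.
Codon 5: AAA Lys / AAA Lys — identical.
Codon 6: GGG Gly / GGC Gly — synonymous.
Codon 7: GGA Gly / GGA Gly — identical.
Codon 8: UUU Phe / UUU Phe — identical.
Codon 9: GUG Val / UUA Leu — nonsynonymous.
Synonymous differences: 1.

1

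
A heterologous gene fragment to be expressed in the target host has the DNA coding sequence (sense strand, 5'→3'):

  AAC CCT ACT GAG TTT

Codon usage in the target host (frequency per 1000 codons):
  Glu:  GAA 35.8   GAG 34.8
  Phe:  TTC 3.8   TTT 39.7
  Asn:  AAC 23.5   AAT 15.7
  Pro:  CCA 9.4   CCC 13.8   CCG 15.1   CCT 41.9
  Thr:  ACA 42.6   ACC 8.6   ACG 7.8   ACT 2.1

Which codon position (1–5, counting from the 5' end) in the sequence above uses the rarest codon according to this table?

3

Codon 1 AAC (Asn): 23.5 per 1000.
Codon 2 CCT (Pro): 41.9 per 1000.
Codon 3 ACT (Thr): 2.1 per 1000.
Codon 4 GAG (Glu): 34.8 per 1000.
Codon 5 TTT (Phe): 39.7 per 1000.
Lowest frequency is 2.1 at codon 3.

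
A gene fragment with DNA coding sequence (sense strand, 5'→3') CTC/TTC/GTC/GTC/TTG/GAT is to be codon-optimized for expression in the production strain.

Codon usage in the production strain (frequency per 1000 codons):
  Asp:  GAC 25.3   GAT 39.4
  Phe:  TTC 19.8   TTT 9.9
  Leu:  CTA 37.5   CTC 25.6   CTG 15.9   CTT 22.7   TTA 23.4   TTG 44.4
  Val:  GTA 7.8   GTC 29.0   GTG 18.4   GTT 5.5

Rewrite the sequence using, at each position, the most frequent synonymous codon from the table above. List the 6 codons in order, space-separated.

TTG TTC GTC GTC TTG GAT

Codon 1 (Leu): best is TTG at 44.4.
Codon 2 (Phe): best is TTC at 19.8.
Codon 3 (Val): best is GTC at 29.0.
Codon 4 (Val): best is GTC at 29.0.
Codon 5 (Leu): best is TTG at 44.4.
Codon 6 (Asp): best is GAT at 39.4.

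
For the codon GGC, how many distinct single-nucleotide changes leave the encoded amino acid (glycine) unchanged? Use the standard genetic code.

3

Position 1: none → 0 synonymous.
Position 2: none → 0 synonymous.
Position 3: GGT, GGA, GGG → 3 synonymous.
Total: 0 + 0 + 3 = 3.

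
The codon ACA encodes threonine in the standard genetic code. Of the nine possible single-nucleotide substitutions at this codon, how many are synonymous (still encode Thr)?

Position 1: none → 0 synonymous.
Position 2: none → 0 synonymous.
Position 3: ACT, ACC, ACG → 3 synonymous.
Total: 0 + 0 + 3 = 3.

3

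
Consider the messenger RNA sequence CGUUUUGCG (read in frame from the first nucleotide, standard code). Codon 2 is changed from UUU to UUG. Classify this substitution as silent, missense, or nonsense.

Position 6 falls in codon 2: UUU → Phe.
After the substitution the codon is UUG → Leu.
Phe ≠ Leu, so this is a missense mutation.

missense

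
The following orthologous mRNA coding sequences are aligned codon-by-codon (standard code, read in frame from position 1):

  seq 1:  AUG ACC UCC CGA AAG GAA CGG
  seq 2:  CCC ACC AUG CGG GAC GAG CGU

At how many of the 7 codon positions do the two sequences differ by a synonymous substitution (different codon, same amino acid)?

3

Codon 1: AUG Met / CCC Pro — nonsynonymous.
Codon 2: ACC Thr / ACC Thr — identical.
Codon 3: UCC Ser / AUG Met — nonsynonymous.
Codon 4: CGA Arg / CGG Arg — synonymous.
Codon 5: AAG Lys / GAC Asp — nonsynonymous.
Codon 6: GAA Glu / GAG Glu — synonymous.
Codon 7: CGG Arg / CGU Arg — synonymous.
Synonymous differences: 3.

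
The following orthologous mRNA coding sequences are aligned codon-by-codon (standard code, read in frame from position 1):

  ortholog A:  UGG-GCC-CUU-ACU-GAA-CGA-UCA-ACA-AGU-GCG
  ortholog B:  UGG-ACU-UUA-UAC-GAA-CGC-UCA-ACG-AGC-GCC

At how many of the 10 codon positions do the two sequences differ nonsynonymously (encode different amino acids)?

2

Codon 1: UGG Trp / UGG Trp — identical.
Codon 2: GCC Ala / ACU Thr — nonsynonymous.
Codon 3: CUU Leu / UUA Leu — synonymous.
Codon 4: ACU Thr / UAC Tyr — nonsynonymous.
Codon 5: GAA Glu / GAA Glu — identical.
Codon 6: CGA Arg / CGC Arg — synonymous.
Codon 7: UCA Ser / UCA Ser — identical.
Codon 8: ACA Thr / ACG Thr — synonymous.
Codon 9: AGU Ser / AGC Ser — synonymous.
Codon 10: GCG Ala / GCC Ala — synonymous.
Nonsynonymous differences: 2.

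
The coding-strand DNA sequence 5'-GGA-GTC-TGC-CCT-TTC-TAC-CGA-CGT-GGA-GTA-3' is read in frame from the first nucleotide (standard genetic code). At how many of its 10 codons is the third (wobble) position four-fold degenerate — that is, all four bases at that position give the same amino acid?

7

Codon 1 GGA (Gly): third position 4-fold.
Codon 2 GTC (Val): third position 4-fold.
Codon 3 TGC (Cys): third position 2-fold.
Codon 4 CCT (Pro): third position 4-fold.
Codon 5 TTC (Phe): third position 2-fold.
Codon 6 TAC (Tyr): third position 2-fold.
Codon 7 CGA (Arg): third position 4-fold.
Codon 8 CGT (Arg): third position 4-fold.
Codon 9 GGA (Gly): third position 4-fold.
Codon 10 GTA (Val): third position 4-fold.
Four-fold degenerate third positions: 7.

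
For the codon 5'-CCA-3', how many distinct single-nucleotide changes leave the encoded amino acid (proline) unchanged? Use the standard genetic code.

Position 1: none → 0 synonymous.
Position 2: none → 0 synonymous.
Position 3: CCU, CCC, CCG → 3 synonymous.
Total: 0 + 0 + 3 = 3.

3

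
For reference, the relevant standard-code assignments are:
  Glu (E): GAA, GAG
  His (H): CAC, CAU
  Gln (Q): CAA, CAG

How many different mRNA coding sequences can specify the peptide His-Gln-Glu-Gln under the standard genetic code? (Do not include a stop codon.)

His: 2 codons.
Gln: 2 codons.
Glu: 2 codons.
Gln: 2 codons.
2 × 2 × 2 × 2 = 16.

16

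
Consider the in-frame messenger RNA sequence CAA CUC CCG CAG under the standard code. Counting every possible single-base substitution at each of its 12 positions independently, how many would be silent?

Codon 1 (CAA, Gln): 1 synonymous substitution.
Codon 2 (CUC, Leu): 3 synonymous substitutions.
Codon 3 (CCG, Pro): 3 synonymous substitutions.
Codon 4 (CAG, Gln): 1 synonymous substitution.
Total: 1 + 3 + 3 + 1 = 8.

8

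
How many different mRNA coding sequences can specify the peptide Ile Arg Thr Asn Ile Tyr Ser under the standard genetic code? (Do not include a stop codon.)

5184

Ile: 3 codons.
Arg: 6 codons.
Thr: 4 codons.
Asn: 2 codons.
Ile: 3 codons.
Tyr: 2 codons.
Ser: 6 codons.
3 × 6 × 4 × 2 × 3 × 2 × 6 = 5184.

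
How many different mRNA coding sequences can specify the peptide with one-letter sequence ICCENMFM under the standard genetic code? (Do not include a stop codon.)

96

Ile: 3 codons.
Cys: 2 codons.
Cys: 2 codons.
Glu: 2 codons.
Asn: 2 codons.
Met: 1 codon.
Phe: 2 codons.
Met: 1 codon.
3 × 2 × 2 × 2 × 2 × 1 × 2 × 1 = 96.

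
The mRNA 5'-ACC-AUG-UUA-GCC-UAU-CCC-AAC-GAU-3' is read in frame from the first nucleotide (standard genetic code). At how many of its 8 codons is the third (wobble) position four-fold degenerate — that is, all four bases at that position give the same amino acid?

3

Codon 1 ACC (Thr): third position 4-fold.
Codon 2 AUG (Met): third position 1-fold.
Codon 3 UUA (Leu): third position 2-fold.
Codon 4 GCC (Ala): third position 4-fold.
Codon 5 UAU (Tyr): third position 2-fold.
Codon 6 CCC (Pro): third position 4-fold.
Codon 7 AAC (Asn): third position 2-fold.
Codon 8 GAU (Asp): third position 2-fold.
Four-fold degenerate third positions: 3.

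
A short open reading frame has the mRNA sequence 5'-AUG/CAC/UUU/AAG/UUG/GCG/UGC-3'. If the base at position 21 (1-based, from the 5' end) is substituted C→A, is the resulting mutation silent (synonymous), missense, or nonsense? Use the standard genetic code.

Position 21 falls in codon 7: UGC → Cys.
After the substitution the codon is UGA → Stop.
The new codon is a stop codon, so this is a nonsense mutation.

nonsense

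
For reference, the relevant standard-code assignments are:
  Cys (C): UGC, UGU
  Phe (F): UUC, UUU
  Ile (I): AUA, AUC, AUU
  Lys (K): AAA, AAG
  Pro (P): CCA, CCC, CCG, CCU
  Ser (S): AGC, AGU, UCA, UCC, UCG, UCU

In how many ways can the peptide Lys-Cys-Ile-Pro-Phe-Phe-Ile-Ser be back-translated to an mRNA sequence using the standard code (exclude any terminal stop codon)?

Lys: 2 codons.
Cys: 2 codons.
Ile: 3 codons.
Pro: 4 codons.
Phe: 2 codons.
Phe: 2 codons.
Ile: 3 codons.
Ser: 6 codons.
2 × 2 × 3 × 4 × 2 × 2 × 3 × 6 = 3456.

3456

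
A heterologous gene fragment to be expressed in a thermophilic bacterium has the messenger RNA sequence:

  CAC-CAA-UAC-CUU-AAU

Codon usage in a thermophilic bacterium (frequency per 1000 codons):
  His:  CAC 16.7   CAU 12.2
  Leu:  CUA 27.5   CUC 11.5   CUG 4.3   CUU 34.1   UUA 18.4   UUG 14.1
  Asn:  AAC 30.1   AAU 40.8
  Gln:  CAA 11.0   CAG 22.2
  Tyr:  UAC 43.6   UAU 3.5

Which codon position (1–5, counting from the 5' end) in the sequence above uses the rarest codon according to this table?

2

Codon 1 CAC (His): 16.7 per 1000.
Codon 2 CAA (Gln): 11.0 per 1000.
Codon 3 UAC (Tyr): 43.6 per 1000.
Codon 4 CUU (Leu): 34.1 per 1000.
Codon 5 AAU (Asn): 40.8 per 1000.
Lowest frequency is 11.0 at codon 2.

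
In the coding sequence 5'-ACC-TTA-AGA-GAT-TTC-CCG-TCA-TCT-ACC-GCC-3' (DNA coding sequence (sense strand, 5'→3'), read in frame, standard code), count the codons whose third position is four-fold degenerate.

Codon 1 ACC (Thr): third position 4-fold.
Codon 2 TTA (Leu): third position 2-fold.
Codon 3 AGA (Arg): third position 2-fold.
Codon 4 GAT (Asp): third position 2-fold.
Codon 5 TTC (Phe): third position 2-fold.
Codon 6 CCG (Pro): third position 4-fold.
Codon 7 TCA (Ser): third position 4-fold.
Codon 8 TCT (Ser): third position 4-fold.
Codon 9 ACC (Thr): third position 4-fold.
Codon 10 GCC (Ala): third position 4-fold.
Four-fold degenerate third positions: 6.

6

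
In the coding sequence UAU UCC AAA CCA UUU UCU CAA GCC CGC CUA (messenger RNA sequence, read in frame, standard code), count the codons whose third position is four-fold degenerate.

6

Codon 1 UAU (Tyr): third position 2-fold.
Codon 2 UCC (Ser): third position 4-fold.
Codon 3 AAA (Lys): third position 2-fold.
Codon 4 CCA (Pro): third position 4-fold.
Codon 5 UUU (Phe): third position 2-fold.
Codon 6 UCU (Ser): third position 4-fold.
Codon 7 CAA (Gln): third position 2-fold.
Codon 8 GCC (Ala): third position 4-fold.
Codon 9 CGC (Arg): third position 4-fold.
Codon 10 CUA (Leu): third position 4-fold.
Four-fold degenerate third positions: 6.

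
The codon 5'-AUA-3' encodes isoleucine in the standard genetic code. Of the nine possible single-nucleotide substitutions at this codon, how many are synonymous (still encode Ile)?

2

Position 1: none → 0 synonymous.
Position 2: none → 0 synonymous.
Position 3: AUU, AUC → 2 synonymous.
Total: 0 + 0 + 2 = 2.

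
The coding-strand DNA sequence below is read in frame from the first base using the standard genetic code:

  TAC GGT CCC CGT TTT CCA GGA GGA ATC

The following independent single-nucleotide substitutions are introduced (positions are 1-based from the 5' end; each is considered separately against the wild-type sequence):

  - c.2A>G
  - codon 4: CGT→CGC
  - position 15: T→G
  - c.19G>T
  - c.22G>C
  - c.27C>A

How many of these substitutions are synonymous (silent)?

Codon 1: TAC (Tyr) → TGC (Cys) — missense.
Codon 4: CGT (Arg) → CGC (Arg) — synonymous.
Codon 5: TTT (Phe) → TTG (Leu) — missense.
Codon 7: GGA (Gly) → TGA (Stop) — nonsense.
Codon 8: GGA (Gly) → CGA (Arg) — missense.
Codon 9: ATC (Ile) → ATA (Ile) — synonymous.
Synonymous: 2 of 6.

2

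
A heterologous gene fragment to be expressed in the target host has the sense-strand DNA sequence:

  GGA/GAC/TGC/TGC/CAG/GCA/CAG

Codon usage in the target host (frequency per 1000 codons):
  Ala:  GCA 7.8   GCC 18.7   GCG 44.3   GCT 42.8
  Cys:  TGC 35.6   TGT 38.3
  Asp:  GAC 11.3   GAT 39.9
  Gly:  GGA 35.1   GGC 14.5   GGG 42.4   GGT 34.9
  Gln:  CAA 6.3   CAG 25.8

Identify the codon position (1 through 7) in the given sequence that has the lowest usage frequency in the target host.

Codon 1 GGA (Gly): 35.1 per 1000.
Codon 2 GAC (Asp): 11.3 per 1000.
Codon 3 TGC (Cys): 35.6 per 1000.
Codon 4 TGC (Cys): 35.6 per 1000.
Codon 5 CAG (Gln): 25.8 per 1000.
Codon 6 GCA (Ala): 7.8 per 1000.
Codon 7 CAG (Gln): 25.8 per 1000.
Lowest frequency is 7.8 at codon 6.

6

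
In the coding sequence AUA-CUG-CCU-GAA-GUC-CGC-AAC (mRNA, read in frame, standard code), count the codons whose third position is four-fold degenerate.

Codon 1 AUA (Ile): third position 3-fold.
Codon 2 CUG (Leu): third position 4-fold.
Codon 3 CCU (Pro): third position 4-fold.
Codon 4 GAA (Glu): third position 2-fold.
Codon 5 GUC (Val): third position 4-fold.
Codon 6 CGC (Arg): third position 4-fold.
Codon 7 AAC (Asn): third position 2-fold.
Four-fold degenerate third positions: 4.

4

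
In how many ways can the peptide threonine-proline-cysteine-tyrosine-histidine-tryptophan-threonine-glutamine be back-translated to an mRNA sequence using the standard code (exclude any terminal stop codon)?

Thr: 4 codons.
Pro: 4 codons.
Cys: 2 codons.
Tyr: 2 codons.
His: 2 codons.
Trp: 1 codon.
Thr: 4 codons.
Gln: 2 codons.
4 × 4 × 2 × 2 × 2 × 1 × 4 × 2 = 1024.

1024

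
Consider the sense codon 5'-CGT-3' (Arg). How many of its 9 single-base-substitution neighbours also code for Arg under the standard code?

3

Position 1: none → 0 synonymous.
Position 2: none → 0 synonymous.
Position 3: CGC, CGA, CGG → 3 synonymous.
Total: 0 + 0 + 3 = 3.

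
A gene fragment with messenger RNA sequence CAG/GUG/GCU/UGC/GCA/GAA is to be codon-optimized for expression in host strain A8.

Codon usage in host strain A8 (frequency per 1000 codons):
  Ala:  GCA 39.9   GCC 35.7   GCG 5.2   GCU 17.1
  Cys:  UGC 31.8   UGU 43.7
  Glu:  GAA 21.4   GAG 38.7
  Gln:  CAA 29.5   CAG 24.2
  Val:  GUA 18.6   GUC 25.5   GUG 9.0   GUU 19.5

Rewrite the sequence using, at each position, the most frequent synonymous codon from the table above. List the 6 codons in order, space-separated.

CAA GUC GCA UGU GCA GAG

Codon 1 (Gln): best is CAA at 29.5.
Codon 2 (Val): best is GUC at 25.5.
Codon 3 (Ala): best is GCA at 39.9.
Codon 4 (Cys): best is UGU at 43.7.
Codon 5 (Ala): best is GCA at 39.9.
Codon 6 (Glu): best is GAG at 38.7.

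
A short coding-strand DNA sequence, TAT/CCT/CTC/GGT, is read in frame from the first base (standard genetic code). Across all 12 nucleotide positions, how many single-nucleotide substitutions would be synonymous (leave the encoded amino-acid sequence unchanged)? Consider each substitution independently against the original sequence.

10

Codon 1 (TAT, Tyr): 1 synonymous substitution.
Codon 2 (CCT, Pro): 3 synonymous substitutions.
Codon 3 (CTC, Leu): 3 synonymous substitutions.
Codon 4 (GGT, Gly): 3 synonymous substitutions.
Total: 1 + 3 + 3 + 3 = 10.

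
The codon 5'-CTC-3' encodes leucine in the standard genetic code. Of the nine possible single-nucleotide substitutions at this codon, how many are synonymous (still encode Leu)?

Position 1: none → 0 synonymous.
Position 2: none → 0 synonymous.
Position 3: CTT, CTA, CTG → 3 synonymous.
Total: 0 + 0 + 3 = 3.

3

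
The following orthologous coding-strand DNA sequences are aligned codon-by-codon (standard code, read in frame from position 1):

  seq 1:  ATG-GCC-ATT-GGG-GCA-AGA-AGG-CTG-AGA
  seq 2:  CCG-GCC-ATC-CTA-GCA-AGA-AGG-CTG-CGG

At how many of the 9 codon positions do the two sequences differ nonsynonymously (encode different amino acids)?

Codon 1: ATG Met / CCG Pro — nonsynonymous.
Codon 2: GCC Ala / GCC Ala — identical.
Codon 3: ATT Ile / ATC Ile — synonymous.
Codon 4: GGG Gly / CTA Leu — nonsynonymous.
Codon 5: GCA Ala / GCA Ala — identical.
Codon 6: AGA Arg / AGA Arg — identical.
Codon 7: AGG Arg / AGG Arg — identical.
Codon 8: CTG Leu / CTG Leu — identical.
Codon 9: AGA Arg / CGG Arg — synonymous.
Nonsynonymous differences: 2.

2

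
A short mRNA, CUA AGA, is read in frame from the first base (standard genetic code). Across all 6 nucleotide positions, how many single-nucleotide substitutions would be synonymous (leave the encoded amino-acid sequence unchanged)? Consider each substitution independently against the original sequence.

6

Codon 1 (CUA, Leu): 4 synonymous substitutions.
Codon 2 (AGA, Arg): 2 synonymous substitutions.
Total: 4 + 2 = 6.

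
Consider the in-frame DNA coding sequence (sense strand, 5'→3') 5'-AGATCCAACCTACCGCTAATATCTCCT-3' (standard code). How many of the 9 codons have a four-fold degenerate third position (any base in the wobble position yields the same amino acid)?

6

Codon 1 AGA (Arg): third position 2-fold.
Codon 2 TCC (Ser): third position 4-fold.
Codon 3 AAC (Asn): third position 2-fold.
Codon 4 CTA (Leu): third position 4-fold.
Codon 5 CCG (Pro): third position 4-fold.
Codon 6 CTA (Leu): third position 4-fold.
Codon 7 ATA (Ile): third position 3-fold.
Codon 8 TCT (Ser): third position 4-fold.
Codon 9 CCT (Pro): third position 4-fold.
Four-fold degenerate third positions: 6.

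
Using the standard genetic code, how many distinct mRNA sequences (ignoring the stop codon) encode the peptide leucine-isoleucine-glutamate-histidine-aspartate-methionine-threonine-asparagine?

1152

Leu: 6 codons.
Ile: 3 codons.
Glu: 2 codons.
His: 2 codons.
Asp: 2 codons.
Met: 1 codon.
Thr: 4 codons.
Asn: 2 codons.
6 × 3 × 2 × 2 × 2 × 1 × 4 × 2 = 1152.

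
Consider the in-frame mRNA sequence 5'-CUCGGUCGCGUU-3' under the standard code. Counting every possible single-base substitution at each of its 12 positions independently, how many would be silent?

Codon 1 (CUC, Leu): 3 synonymous substitutions.
Codon 2 (GGU, Gly): 3 synonymous substitutions.
Codon 3 (CGC, Arg): 3 synonymous substitutions.
Codon 4 (GUU, Val): 3 synonymous substitutions.
Total: 3 + 3 + 3 + 3 = 12.

12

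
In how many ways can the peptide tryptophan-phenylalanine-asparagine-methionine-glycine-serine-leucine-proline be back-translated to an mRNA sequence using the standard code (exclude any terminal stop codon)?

Trp: 1 codon.
Phe: 2 codons.
Asn: 2 codons.
Met: 1 codon.
Gly: 4 codons.
Ser: 6 codons.
Leu: 6 codons.
Pro: 4 codons.
1 × 2 × 2 × 1 × 4 × 6 × 6 × 4 = 2304.

2304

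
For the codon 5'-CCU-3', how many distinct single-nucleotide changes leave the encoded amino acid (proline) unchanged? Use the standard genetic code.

Position 1: none → 0 synonymous.
Position 2: none → 0 synonymous.
Position 3: CCC, CCA, CCG → 3 synonymous.
Total: 0 + 0 + 3 = 3.

3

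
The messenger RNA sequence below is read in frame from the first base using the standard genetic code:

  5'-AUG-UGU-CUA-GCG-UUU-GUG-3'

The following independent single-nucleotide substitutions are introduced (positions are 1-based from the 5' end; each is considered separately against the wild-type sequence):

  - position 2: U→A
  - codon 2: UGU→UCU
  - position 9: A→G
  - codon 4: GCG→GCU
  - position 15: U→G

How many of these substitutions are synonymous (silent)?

2

Codon 1: AUG (Met) → AAG (Lys) — missense.
Codon 2: UGU (Cys) → UCU (Ser) — missense.
Codon 3: CUA (Leu) → CUG (Leu) — synonymous.
Codon 4: GCG (Ala) → GCU (Ala) — synonymous.
Codon 5: UUU (Phe) → UUG (Leu) — missense.
Synonymous: 2 of 5.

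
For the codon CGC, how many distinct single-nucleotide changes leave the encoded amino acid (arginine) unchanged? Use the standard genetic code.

Position 1: none → 0 synonymous.
Position 2: none → 0 synonymous.
Position 3: CGU, CGA, CGG → 3 synonymous.
Total: 0 + 0 + 3 = 3.

3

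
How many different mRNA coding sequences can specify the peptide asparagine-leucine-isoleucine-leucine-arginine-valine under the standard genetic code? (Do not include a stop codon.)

Asn: 2 codons.
Leu: 6 codons.
Ile: 3 codons.
Leu: 6 codons.
Arg: 6 codons.
Val: 4 codons.
2 × 6 × 3 × 6 × 6 × 4 = 5184.

5184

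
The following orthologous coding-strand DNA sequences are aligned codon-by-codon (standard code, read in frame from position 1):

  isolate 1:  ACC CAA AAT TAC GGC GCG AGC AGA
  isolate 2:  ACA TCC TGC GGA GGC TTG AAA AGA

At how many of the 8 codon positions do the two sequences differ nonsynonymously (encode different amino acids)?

5

Codon 1: ACC Thr / ACA Thr — synonymous.
Codon 2: CAA Gln / TCC Ser — nonsynonymous.
Codon 3: AAT Asn / TGC Cys — nonsynonymous.
Codon 4: TAC Tyr / GGA Gly — nonsynonymous.
Codon 5: GGC Gly / GGC Gly — identical.
Codon 6: GCG Ala / TTG Leu — nonsynonymous.
Codon 7: AGC Ser / AAA Lys — nonsynonymous.
Codon 8: AGA Arg / AGA Arg — identical.
Nonsynonymous differences: 5.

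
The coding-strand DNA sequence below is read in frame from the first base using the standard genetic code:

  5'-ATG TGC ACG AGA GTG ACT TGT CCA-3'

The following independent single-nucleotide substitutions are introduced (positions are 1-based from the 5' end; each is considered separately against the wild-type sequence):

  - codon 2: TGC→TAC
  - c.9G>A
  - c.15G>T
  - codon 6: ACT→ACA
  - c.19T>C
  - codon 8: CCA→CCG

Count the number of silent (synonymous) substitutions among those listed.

Codon 2: TGC (Cys) → TAC (Tyr) — missense.
Codon 3: ACG (Thr) → ACA (Thr) — synonymous.
Codon 5: GTG (Val) → GTT (Val) — synonymous.
Codon 6: ACT (Thr) → ACA (Thr) — synonymous.
Codon 7: TGT (Cys) → CGT (Arg) — missense.
Codon 8: CCA (Pro) → CCG (Pro) — synonymous.
Synonymous: 4 of 6.

4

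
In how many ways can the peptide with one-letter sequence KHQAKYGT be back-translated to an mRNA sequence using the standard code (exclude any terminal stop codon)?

Lys: 2 codons.
His: 2 codons.
Gln: 2 codons.
Ala: 4 codons.
Lys: 2 codons.
Tyr: 2 codons.
Gly: 4 codons.
Thr: 4 codons.
2 × 2 × 2 × 4 × 2 × 2 × 4 × 4 = 2048.

2048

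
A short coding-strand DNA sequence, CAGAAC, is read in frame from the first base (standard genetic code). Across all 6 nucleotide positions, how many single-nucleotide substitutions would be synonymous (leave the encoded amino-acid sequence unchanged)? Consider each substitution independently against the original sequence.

2

Codon 1 (CAG, Gln): 1 synonymous substitution.
Codon 2 (AAC, Asn): 1 synonymous substitution.
Total: 1 + 1 = 2.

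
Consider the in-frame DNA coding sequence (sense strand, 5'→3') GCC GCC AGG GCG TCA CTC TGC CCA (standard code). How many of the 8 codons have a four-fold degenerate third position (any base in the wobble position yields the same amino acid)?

6

Codon 1 GCC (Ala): third position 4-fold.
Codon 2 GCC (Ala): third position 4-fold.
Codon 3 AGG (Arg): third position 2-fold.
Codon 4 GCG (Ala): third position 4-fold.
Codon 5 TCA (Ser): third position 4-fold.
Codon 6 CTC (Leu): third position 4-fold.
Codon 7 TGC (Cys): third position 2-fold.
Codon 8 CCA (Pro): third position 4-fold.
Four-fold degenerate third positions: 6.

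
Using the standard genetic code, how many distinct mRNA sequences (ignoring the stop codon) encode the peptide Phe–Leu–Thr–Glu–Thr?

384

Phe: 2 codons.
Leu: 6 codons.
Thr: 4 codons.
Glu: 2 codons.
Thr: 4 codons.
2 × 6 × 4 × 2 × 4 = 384.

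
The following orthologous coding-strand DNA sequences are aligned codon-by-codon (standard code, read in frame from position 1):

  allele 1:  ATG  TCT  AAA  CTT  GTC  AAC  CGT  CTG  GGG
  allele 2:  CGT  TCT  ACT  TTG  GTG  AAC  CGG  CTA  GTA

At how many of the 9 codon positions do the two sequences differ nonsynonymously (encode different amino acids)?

3

Codon 1: ATG Met / CGT Arg — nonsynonymous.
Codon 2: TCT Ser / TCT Ser — identical.
Codon 3: AAA Lys / ACT Thr — nonsynonymous.
Codon 4: CTT Leu / TTG Leu — synonymous.
Codon 5: GTC Val / GTG Val — synonymous.
Codon 6: AAC Asn / AAC Asn — identical.
Codon 7: CGT Arg / CGG Arg — synonymous.
Codon 8: CTG Leu / CTA Leu — synonymous.
Codon 9: GGG Gly / GTA Val — nonsynonymous.
Nonsynonymous differences: 3.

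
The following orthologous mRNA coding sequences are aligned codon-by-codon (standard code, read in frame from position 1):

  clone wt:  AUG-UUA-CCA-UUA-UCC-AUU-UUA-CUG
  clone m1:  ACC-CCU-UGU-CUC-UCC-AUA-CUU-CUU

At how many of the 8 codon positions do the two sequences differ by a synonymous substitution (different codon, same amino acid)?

4

Codon 1: AUG Met / ACC Thr — nonsynonymous.
Codon 2: UUA Leu / CCU Pro — nonsynonymous.
Codon 3: CCA Pro / UGU Cys — nonsynonymous.
Codon 4: UUA Leu / CUC Leu — synonymous.
Codon 5: UCC Ser / UCC Ser — identical.
Codon 6: AUU Ile / AUA Ile — synonymous.
Codon 7: UUA Leu / CUU Leu — synonymous.
Codon 8: CUG Leu / CUU Leu — synonymous.
Synonymous differences: 4.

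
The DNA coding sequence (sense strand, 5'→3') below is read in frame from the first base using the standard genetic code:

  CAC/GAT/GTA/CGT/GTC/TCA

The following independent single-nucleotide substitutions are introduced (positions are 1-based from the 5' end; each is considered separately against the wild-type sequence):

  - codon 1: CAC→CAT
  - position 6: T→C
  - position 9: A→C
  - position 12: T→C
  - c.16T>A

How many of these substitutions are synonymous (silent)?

4

Codon 1: CAC (His) → CAT (His) — synonymous.
Codon 2: GAT (Asp) → GAC (Asp) — synonymous.
Codon 3: GTA (Val) → GTC (Val) — synonymous.
Codon 4: CGT (Arg) → CGC (Arg) — synonymous.
Codon 6: TCA (Ser) → ACA (Thr) — missense.
Synonymous: 4 of 5.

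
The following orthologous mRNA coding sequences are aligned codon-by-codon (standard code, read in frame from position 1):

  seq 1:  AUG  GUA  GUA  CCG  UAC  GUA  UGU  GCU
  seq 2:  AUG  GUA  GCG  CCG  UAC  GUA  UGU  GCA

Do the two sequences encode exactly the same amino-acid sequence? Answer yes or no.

no

Codon 1: AUG Met / AUG Met — identical.
Codon 2: GUA Val / GUA Val — identical.
Codon 3: GUA Val / GCG Ala — nonsynonymous.
Codon 4: CCG Pro / CCG Pro — identical.
Codon 5: UAC Tyr / UAC Tyr — identical.
Codon 6: GUA Val / GUA Val — identical.
Codon 7: UGU Cys / UGU Cys — identical.
Codon 8: GCU Ala / GCA Ala — synonymous.
Nonsynonymous differences: 1 → different protein.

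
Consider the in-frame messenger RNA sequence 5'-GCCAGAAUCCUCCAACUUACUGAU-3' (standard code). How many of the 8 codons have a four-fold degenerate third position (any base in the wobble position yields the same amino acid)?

4

Codon 1 GCC (Ala): third position 4-fold.
Codon 2 AGA (Arg): third position 2-fold.
Codon 3 AUC (Ile): third position 3-fold.
Codon 4 CUC (Leu): third position 4-fold.
Codon 5 CAA (Gln): third position 2-fold.
Codon 6 CUU (Leu): third position 4-fold.
Codon 7 ACU (Thr): third position 4-fold.
Codon 8 GAU (Asp): third position 2-fold.
Four-fold degenerate third positions: 4.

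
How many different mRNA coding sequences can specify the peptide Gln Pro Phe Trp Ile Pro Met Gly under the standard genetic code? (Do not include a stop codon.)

768

Gln: 2 codons.
Pro: 4 codons.
Phe: 2 codons.
Trp: 1 codon.
Ile: 3 codons.
Pro: 4 codons.
Met: 1 codon.
Gly: 4 codons.
2 × 4 × 2 × 1 × 3 × 4 × 1 × 4 = 768.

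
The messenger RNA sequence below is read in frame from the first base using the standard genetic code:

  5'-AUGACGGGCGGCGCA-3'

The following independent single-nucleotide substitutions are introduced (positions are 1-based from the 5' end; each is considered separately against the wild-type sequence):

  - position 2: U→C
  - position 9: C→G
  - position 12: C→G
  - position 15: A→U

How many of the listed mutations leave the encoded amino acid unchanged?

3

Codon 1: AUG (Met) → ACG (Thr) — missense.
Codon 3: GGC (Gly) → GGG (Gly) — synonymous.
Codon 4: GGC (Gly) → GGG (Gly) — synonymous.
Codon 5: GCA (Ala) → GCU (Ala) — synonymous.
Synonymous: 3 of 4.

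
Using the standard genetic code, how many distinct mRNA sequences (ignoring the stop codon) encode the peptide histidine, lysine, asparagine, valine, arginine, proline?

768

His: 2 codons.
Lys: 2 codons.
Asn: 2 codons.
Val: 4 codons.
Arg: 6 codons.
Pro: 4 codons.
2 × 2 × 2 × 4 × 6 × 4 = 768.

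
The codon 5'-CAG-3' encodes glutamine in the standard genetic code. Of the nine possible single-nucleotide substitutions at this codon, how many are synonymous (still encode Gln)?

Position 1: none → 0 synonymous.
Position 2: none → 0 synonymous.
Position 3: CAA → 1 synonymous.
Total: 0 + 0 + 1 = 1.

1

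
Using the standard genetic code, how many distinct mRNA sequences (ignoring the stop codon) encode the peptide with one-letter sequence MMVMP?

16

Met: 1 codon.
Met: 1 codon.
Val: 4 codons.
Met: 1 codon.
Pro: 4 codons.
1 × 1 × 4 × 1 × 4 = 16.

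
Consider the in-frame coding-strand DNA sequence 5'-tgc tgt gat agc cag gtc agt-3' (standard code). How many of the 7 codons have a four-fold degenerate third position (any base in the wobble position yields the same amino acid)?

1

Codon 1 TGC (Cys): third position 2-fold.
Codon 2 TGT (Cys): third position 2-fold.
Codon 3 GAT (Asp): third position 2-fold.
Codon 4 AGC (Ser): third position 2-fold.
Codon 5 CAG (Gln): third position 2-fold.
Codon 6 GTC (Val): third position 4-fold.
Codon 7 AGT (Ser): third position 2-fold.
Four-fold degenerate third positions: 1.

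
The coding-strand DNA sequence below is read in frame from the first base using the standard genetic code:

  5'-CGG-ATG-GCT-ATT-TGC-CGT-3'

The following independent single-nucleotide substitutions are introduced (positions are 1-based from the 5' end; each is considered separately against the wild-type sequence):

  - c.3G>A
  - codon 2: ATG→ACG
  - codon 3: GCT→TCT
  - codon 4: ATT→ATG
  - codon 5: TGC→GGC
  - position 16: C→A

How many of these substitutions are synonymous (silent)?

Codon 1: CGG (Arg) → CGA (Arg) — synonymous.
Codon 2: ATG (Met) → ACG (Thr) — missense.
Codon 3: GCT (Ala) → TCT (Ser) — missense.
Codon 4: ATT (Ile) → ATG (Met) — missense.
Codon 5: TGC (Cys) → GGC (Gly) — missense.
Codon 6: CGT (Arg) → AGT (Ser) — missense.
Synonymous: 1 of 6.

1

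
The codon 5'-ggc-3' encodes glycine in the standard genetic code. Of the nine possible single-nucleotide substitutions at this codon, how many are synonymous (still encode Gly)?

Position 1: none → 0 synonymous.
Position 2: none → 0 synonymous.
Position 3: GGU, GGA, GGG → 3 synonymous.
Total: 0 + 0 + 3 = 3.

3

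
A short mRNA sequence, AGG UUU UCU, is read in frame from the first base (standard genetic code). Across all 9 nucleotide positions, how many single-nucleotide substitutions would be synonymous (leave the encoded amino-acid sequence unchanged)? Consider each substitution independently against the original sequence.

Codon 1 (AGG, Arg): 2 synonymous substitutions.
Codon 2 (UUU, Phe): 1 synonymous substitution.
Codon 3 (UCU, Ser): 3 synonymous substitutions.
Total: 2 + 1 + 3 = 6.

6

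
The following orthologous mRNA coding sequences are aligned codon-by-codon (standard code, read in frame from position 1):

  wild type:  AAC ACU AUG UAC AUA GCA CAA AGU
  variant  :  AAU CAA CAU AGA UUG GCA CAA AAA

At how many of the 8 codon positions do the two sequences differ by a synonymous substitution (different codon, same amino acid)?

Codon 1: AAC Asn / AAU Asn — synonymous.
Codon 2: ACU Thr / CAA Gln — nonsynonymous.
Codon 3: AUG Met / CAU His — nonsynonymous.
Codon 4: UAC Tyr / AGA Arg — nonsynonymous.
Codon 5: AUA Ile / UUG Leu — nonsynonymous.
Codon 6: GCA Ala / GCA Ala — identical.
Codon 7: CAA Gln / CAA Gln — identical.
Codon 8: AGU Ser / AAA Lys — nonsynonymous.
Synonymous differences: 1.

1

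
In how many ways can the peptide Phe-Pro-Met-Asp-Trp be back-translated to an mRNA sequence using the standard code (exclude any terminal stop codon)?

Phe: 2 codons.
Pro: 4 codons.
Met: 1 codon.
Asp: 2 codons.
Trp: 1 codon.
2 × 4 × 1 × 2 × 1 = 16.

16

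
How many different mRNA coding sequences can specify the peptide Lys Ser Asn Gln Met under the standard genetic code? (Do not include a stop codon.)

Lys: 2 codons.
Ser: 6 codons.
Asn: 2 codons.
Gln: 2 codons.
Met: 1 codon.
2 × 6 × 2 × 2 × 1 = 48.

48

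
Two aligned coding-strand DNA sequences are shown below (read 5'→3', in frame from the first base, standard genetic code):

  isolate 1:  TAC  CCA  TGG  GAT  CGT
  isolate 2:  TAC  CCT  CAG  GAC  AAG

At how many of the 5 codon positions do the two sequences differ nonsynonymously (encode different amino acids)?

2

Codon 1: TAC Tyr / TAC Tyr — identical.
Codon 2: CCA Pro / CCT Pro — synonymous.
Codon 3: TGG Trp / CAG Gln — nonsynonymous.
Codon 4: GAT Asp / GAC Asp — synonymous.
Codon 5: CGT Arg / AAG Lys — nonsynonymous.
Nonsynonymous differences: 2.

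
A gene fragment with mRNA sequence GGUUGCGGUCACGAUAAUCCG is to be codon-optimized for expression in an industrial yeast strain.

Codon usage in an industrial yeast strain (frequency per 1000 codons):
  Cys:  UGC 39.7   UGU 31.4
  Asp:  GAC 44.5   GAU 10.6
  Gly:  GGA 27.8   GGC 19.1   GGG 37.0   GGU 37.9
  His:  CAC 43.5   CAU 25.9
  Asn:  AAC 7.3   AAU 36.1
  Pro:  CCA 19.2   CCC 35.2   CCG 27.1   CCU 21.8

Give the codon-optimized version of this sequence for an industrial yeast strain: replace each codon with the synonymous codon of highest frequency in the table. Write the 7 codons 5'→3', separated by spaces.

Codon 1 (Gly): best is GGU at 37.9.
Codon 2 (Cys): best is UGC at 39.7.
Codon 3 (Gly): best is GGU at 37.9.
Codon 4 (His): best is CAC at 43.5.
Codon 5 (Asp): best is GAC at 44.5.
Codon 6 (Asn): best is AAU at 36.1.
Codon 7 (Pro): best is CCC at 35.2.

GGU UGC GGU CAC GAC AAU CCC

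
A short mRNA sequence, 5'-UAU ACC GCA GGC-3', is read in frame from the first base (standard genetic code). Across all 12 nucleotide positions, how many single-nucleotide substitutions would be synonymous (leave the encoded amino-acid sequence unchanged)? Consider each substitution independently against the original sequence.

Codon 1 (UAU, Tyr): 1 synonymous substitution.
Codon 2 (ACC, Thr): 3 synonymous substitutions.
Codon 3 (GCA, Ala): 3 synonymous substitutions.
Codon 4 (GGC, Gly): 3 synonymous substitutions.
Total: 1 + 3 + 3 + 3 = 10.

10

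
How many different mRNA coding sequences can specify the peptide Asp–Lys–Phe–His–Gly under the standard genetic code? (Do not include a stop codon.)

Asp: 2 codons.
Lys: 2 codons.
Phe: 2 codons.
His: 2 codons.
Gly: 4 codons.
2 × 2 × 2 × 2 × 4 = 64.

64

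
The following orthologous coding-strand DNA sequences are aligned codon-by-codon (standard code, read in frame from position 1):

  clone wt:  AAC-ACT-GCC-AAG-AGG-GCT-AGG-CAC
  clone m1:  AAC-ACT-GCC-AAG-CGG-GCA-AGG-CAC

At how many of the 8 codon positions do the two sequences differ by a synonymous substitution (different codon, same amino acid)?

2

Codon 1: AAC Asn / AAC Asn — identical.
Codon 2: ACT Thr / ACT Thr — identical.
Codon 3: GCC Ala / GCC Ala — identical.
Codon 4: AAG Lys / AAG Lys — identical.
Codon 5: AGG Arg / CGG Arg — synonymous.
Codon 6: GCT Ala / GCA Ala — synonymous.
Codon 7: AGG Arg / AGG Arg — identical.
Codon 8: CAC His / CAC His — identical.
Synonymous differences: 2.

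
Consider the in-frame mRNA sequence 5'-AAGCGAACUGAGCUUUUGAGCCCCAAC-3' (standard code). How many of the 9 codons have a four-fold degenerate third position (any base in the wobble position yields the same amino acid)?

4

Codon 1 AAG (Lys): third position 2-fold.
Codon 2 CGA (Arg): third position 4-fold.
Codon 3 ACU (Thr): third position 4-fold.
Codon 4 GAG (Glu): third position 2-fold.
Codon 5 CUU (Leu): third position 4-fold.
Codon 6 UUG (Leu): third position 2-fold.
Codon 7 AGC (Ser): third position 2-fold.
Codon 8 CCC (Pro): third position 4-fold.
Codon 9 AAC (Asn): third position 2-fold.
Four-fold degenerate third positions: 4.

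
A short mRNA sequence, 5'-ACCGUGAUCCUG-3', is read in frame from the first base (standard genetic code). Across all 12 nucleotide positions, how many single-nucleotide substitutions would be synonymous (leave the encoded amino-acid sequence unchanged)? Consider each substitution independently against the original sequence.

12

Codon 1 (ACC, Thr): 3 synonymous substitutions.
Codon 2 (GUG, Val): 3 synonymous substitutions.
Codon 3 (AUC, Ile): 2 synonymous substitutions.
Codon 4 (CUG, Leu): 4 synonymous substitutions.
Total: 3 + 3 + 2 + 4 = 12.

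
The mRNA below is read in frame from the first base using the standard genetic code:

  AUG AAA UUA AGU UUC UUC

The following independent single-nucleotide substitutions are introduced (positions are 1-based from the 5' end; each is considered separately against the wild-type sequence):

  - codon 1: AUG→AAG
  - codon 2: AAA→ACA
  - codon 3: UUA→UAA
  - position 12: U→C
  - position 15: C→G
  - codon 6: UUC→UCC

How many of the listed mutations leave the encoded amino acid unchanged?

1

Codon 1: AUG (Met) → AAG (Lys) — missense.
Codon 2: AAA (Lys) → ACA (Thr) — missense.
Codon 3: UUA (Leu) → UAA (Stop) — nonsense.
Codon 4: AGU (Ser) → AGC (Ser) — synonymous.
Codon 5: UUC (Phe) → UUG (Leu) — missense.
Codon 6: UUC (Phe) → UCC (Ser) — missense.
Synonymous: 1 of 6.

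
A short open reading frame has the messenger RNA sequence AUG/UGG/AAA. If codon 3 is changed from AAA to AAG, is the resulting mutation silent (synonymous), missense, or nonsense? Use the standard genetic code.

silent

Position 9 falls in codon 3: AAA → Lys.
After the substitution the codon is AAG → Lys.
Both encode Lys, so the change is synonymous.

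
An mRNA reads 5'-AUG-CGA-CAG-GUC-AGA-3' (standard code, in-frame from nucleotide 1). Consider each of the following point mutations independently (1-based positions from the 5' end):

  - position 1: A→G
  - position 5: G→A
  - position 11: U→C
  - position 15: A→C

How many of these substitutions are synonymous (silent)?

0

Codon 1: AUG (Met) → GUG (Val) — missense.
Codon 2: CGA (Arg) → CAA (Gln) — missense.
Codon 4: GUC (Val) → GCC (Ala) — missense.
Codon 5: AGA (Arg) → AGC (Ser) — missense.
Synonymous: 0 of 4.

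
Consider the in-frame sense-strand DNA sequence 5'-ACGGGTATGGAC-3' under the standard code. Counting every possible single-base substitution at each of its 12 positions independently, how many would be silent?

Codon 1 (ACG, Thr): 3 synonymous substitutions.
Codon 2 (GGT, Gly): 3 synonymous substitutions.
Codon 3 (ATG, Met): 0 synonymous substitutions.
Codon 4 (GAC, Asp): 1 synonymous substitution.
Total: 3 + 3 + 0 + 1 = 7.

7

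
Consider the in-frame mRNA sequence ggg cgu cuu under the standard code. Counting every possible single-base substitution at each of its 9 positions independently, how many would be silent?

9

Codon 1 (GGG, Gly): 3 synonymous substitutions.
Codon 2 (CGU, Arg): 3 synonymous substitutions.
Codon 3 (CUU, Leu): 3 synonymous substitutions.
Total: 3 + 3 + 3 = 9.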